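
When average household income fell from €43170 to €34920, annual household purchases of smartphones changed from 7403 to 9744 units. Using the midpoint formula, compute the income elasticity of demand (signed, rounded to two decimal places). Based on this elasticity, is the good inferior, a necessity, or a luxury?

%ΔQ = (9744 − 7403)/[( 7403 + 9744)/2] = 2341/8573.5 = 0.273050…
%ΔIncome = (34920 − 43170)/[( 43170 + 34920)/2] = -8250/39045 = -0.211294…
E_income = (2341/8573.5) / (-8250/39045) = -1.2922…
E_income < 0 ⇒ inferior good.

-1.29; inferior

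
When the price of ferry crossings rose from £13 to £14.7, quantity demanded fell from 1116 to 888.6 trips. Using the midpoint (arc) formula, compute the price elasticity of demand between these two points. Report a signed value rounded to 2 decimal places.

%ΔQ = (888.6 − 1116) / [(1116 + 888.6)/2] = -227.4/1002.3 = -0.226878…
%ΔP = (14.7 − 13) / [(13 + 14.7)/2] = 1.7/13.85 = 0.122743…
Arc Ed = %ΔQ / %ΔP = (-227.4/1002.3) / (1.7/13.85) = -1.8483…

-1.85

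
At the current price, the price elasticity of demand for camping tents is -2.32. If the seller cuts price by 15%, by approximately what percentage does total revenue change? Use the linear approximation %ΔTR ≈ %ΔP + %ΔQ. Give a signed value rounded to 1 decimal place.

%ΔQ ≈ Ed × %ΔP = (-2.32) × (-15%) = +34.8000%
%ΔTR ≈ %ΔP + %ΔQ = (-15%) + (+34.8000%) = +19.8000%

+19.8%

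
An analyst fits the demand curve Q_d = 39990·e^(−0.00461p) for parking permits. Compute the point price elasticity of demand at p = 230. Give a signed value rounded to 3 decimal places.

-1.060

dQ_d/dp = −0.00461·Q_d = -63.8513. At p = 230, Q_d = 13850.6.
Ed = (dQ_d/dp)·(p/Q_d) = (-63.8513) × (230/13850.6) = -1.0603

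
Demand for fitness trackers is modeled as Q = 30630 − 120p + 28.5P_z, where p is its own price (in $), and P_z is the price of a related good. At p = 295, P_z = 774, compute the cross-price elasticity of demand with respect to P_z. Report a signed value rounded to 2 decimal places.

1.28

At the given values, Q = 30630 − 120(295) + 28.5(774) = 17289.
∂Q/∂P_z = 28.5.
E = (28.5) × (774/17289) = 1.2758…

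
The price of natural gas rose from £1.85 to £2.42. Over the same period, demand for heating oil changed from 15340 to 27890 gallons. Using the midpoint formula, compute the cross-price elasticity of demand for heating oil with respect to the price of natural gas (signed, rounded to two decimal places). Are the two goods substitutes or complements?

%ΔQ_{heating oil} = (27890 − 15340)/avg = 12550/21615 = 0.580615…
%ΔP_{natural gas} = (2.42 − 1.85)/avg = 0.57/2.135 = 0.266978…
E_cross = (12550/21615) / (0.57/2.135) = 2.1747…
E_cross > 0 ⇒ the goods are substitutes.

2.17; substitutes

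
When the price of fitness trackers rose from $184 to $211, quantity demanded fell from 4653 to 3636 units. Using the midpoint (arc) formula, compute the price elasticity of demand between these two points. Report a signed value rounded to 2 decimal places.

%ΔQ = (3636 − 4653) / [(4653 + 3636)/2] = -1017/4144.5 = -0.245385…
%ΔP = (211 − 184) / [(184 + 211)/2] = 27/197.5 = 0.136708…
Arc Ed = %ΔQ / %ΔP = (-1017/4144.5) / (27/197.5) = -1.7949…

-1.79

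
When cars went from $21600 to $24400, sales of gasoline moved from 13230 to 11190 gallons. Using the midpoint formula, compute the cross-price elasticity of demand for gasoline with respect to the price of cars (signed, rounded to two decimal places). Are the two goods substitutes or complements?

%ΔQ_{gasoline} = (11190 − 13230)/avg = -2040/12210 = -0.167076…
%ΔP_{cars} = (24400 − 21600)/avg = 2800/23000 = 0.121739…
E_cross = (-2040/12210) / (2800/23000) = -1.3724…
E_cross < 0 ⇒ the goods are complements.

-1.37; complements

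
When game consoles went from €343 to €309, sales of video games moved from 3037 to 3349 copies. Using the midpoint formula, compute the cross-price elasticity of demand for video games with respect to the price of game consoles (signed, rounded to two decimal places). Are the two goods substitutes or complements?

%ΔQ_{video games} = (3349 − 3037)/avg = 312/3193 = 0.097713…
%ΔP_{game consoles} = (309 − 343)/avg = -34/326 = -0.104294…
E_cross = (312/3193) / (-34/326) = -0.9369…
E_cross < 0 ⇒ the goods are complements.

-0.94; complements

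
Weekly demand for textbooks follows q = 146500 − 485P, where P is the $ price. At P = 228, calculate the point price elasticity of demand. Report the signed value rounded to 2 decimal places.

dq/dP = −485. At P = 228, q = 146500 − 485(228) = 35920.
Ed = (dq/dP)·(P/q) = −485 × (228/35920) = -3.0785…

-3.08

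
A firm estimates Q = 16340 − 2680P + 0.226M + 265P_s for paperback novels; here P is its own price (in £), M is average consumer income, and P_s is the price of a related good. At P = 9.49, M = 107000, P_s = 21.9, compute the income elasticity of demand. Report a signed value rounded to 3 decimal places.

1.157

At the given values, Q = 16340 − 2680(9.49) + 0.226(107000) + 265(21.9) = 20892.3.
∂Q/∂M = 0.226.
E = (0.226) × (107000/20892.3) = 1.15745…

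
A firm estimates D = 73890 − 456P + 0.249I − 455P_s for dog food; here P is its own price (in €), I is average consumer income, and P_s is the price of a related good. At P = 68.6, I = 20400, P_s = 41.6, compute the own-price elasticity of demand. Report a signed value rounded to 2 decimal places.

At the given values, D = 73890 − 456(68.6) + 0.249(20400) − 455(41.6) = 28760.
∂D/∂P = −456.
E = (-456) × (68.6/28760) = -1.0876…

-1.09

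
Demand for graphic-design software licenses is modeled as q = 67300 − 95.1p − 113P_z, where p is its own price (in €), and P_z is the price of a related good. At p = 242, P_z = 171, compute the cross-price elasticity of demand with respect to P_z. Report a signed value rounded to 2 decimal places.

-0.77

At the given values, q = 67300 − 95.1(242) − 113(171) = 24962.8.
∂q/∂P_z = -113.
E = (-113) × (171/24962.8) = -0.7740…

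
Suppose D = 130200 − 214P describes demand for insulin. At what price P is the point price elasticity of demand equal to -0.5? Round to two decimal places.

202.80

Ed = −214P/(130200 − 214P). Set this equal to -0.5:
214P = 0.5·(130200 − 214P) ⇒ 214P(1 + 0.5) = 0.5·130200
P = 0.5·130200 / (214·1.5) = 202.8037…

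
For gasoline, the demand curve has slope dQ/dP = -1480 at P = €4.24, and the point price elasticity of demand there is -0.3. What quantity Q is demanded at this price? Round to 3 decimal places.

20917.333

Ed = (dQ/dP)·(P/Q) ⇒ Q = (dQ/dP)·P/Ed = (-1480)·4.24/(-0.3) = 20917.33333…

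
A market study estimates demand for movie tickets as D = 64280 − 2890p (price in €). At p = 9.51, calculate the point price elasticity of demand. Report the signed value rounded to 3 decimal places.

dD/dp = −2890. At p = 9.51, D = 64280 − 2890(9.51) = 36796.1.
Ed = (dD/dp)·(p/D) = −2890 × (9.51/36796.1) = -0.74692…

-0.747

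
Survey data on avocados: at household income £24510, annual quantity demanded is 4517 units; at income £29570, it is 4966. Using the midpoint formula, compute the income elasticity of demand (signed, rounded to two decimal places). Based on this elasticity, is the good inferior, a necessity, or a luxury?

%ΔQ = (4966 − 4517)/[( 4517 + 4966)/2] = 449/4741.5 = 0.094695…
%ΔIncome = (29570 − 24510)/[( 24510 + 29570)/2] = 5060/27040 = 0.187130…
E_income = (449/4741.5) / (5060/27040) = 0.5060…
0 < E_income < 1 ⇒ normal good, necessity.

0.51; necessity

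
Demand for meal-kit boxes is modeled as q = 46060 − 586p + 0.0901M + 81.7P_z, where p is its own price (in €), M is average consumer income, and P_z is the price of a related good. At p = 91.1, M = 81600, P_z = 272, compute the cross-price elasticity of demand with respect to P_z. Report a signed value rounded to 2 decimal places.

At the given values, q = 46060 − 586(91.1) + 0.0901(81600) + 81.7(272) = 22249.96.
∂q/∂P_z = 81.7.
E = (81.7) × (272/22249.96) = 0.9987…

1.00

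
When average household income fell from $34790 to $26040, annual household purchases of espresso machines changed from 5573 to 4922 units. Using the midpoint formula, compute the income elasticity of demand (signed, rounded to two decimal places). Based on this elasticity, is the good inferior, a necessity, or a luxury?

0.43; necessity

%ΔQ = (4922 − 5573)/[( 5573 + 4922)/2] = -651/5247.5 = -0.124059…
%ΔIncome = (26040 − 34790)/[( 34790 + 26040)/2] = -8750/30415 = -0.287686…
E_income = (-651/5247.5) / (-8750/30415) = 0.4312…
0 < E_income < 1 ⇒ normal good, necessity.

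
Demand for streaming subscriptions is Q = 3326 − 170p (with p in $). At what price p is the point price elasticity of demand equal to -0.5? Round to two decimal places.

Ed = −170p/(3326 − 170p). Set this equal to -0.5:
170p = 0.5·(3326 − 170p) ⇒ 170p(1 + 0.5) = 0.5·3326
p = 0.5·3326 / (170·1.5) = 6.5215…

6.52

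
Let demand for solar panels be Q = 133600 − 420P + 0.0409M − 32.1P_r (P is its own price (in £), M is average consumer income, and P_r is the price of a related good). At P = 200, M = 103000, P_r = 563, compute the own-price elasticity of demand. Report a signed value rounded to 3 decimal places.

-2.350

At the given values, Q = 133600 − 420(200) + 0.0409(103000) − 32.1(563) = 35740.4.
∂Q/∂P = −420.
E = (-420) × (200/35740.4) = -2.35028…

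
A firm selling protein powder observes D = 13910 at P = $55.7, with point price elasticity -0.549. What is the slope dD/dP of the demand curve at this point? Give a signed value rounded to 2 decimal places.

Ed = (dD/dP)·(P/D) ⇒ dD/dP = Ed·D/P = (-0.549)·13910/55.7 = -137.1021…

-137.10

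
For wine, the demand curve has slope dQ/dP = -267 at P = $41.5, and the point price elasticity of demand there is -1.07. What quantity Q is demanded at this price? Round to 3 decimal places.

10355.607

Ed = (dQ/dP)·(P/Q) ⇒ Q = (dQ/dP)·P/Ed = (-267)·41.5/(-1.07) = 10355.60747…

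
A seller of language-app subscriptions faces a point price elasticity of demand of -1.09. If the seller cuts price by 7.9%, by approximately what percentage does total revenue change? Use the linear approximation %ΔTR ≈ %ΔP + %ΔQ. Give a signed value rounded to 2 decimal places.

%ΔQ ≈ Ed × %ΔP = (-1.09) × (-7.9%) = +8.6110%
%ΔTR ≈ %ΔP + %ΔQ = (-7.9%) + (+8.6110%) = +0.7110%

+0.71%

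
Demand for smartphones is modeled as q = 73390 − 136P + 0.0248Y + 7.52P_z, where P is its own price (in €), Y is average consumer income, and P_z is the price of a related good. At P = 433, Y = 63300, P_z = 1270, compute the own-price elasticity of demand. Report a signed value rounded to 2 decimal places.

At the given values, q = 73390 − 136(433) + 0.0248(63300) + 7.52(1270) = 25622.24.
∂q/∂P = −136.
E = (-136) × (433/25622.24) = -2.2983…

-2.30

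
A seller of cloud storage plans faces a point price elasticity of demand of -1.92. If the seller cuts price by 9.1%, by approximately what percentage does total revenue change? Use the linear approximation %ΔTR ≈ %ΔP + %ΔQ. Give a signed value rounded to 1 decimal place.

%ΔQ ≈ Ed × %ΔP = (-1.92) × (-9.1%) = +17.4720%
%ΔTR ≈ %ΔP + %ΔQ = (-9.1%) + (+17.4720%) = +8.3720%

+8.4%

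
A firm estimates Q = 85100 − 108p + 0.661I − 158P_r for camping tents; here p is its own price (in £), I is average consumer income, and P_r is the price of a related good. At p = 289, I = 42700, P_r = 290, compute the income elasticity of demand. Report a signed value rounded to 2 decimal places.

At the given values, Q = 85100 − 108(289) + 0.661(42700) − 158(290) = 36292.7.
∂Q/∂I = 0.661.
E = (0.661) × (42700/36292.7) = 0.7776…

0.78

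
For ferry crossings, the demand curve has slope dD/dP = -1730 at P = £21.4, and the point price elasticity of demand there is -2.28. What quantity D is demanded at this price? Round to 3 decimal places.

16237.719

Ed = (dD/dP)·(P/D) ⇒ D = (dD/dP)·P/Ed = (-1730)·21.4/(-2.28) = 16237.71929…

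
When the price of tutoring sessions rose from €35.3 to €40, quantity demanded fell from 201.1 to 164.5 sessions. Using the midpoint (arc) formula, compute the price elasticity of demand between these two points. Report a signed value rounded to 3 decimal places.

%ΔQ = (164.5 − 201.1) / [(201.1 + 164.5)/2] = -36.6/182.8 = -0.200218…
%ΔP = (40 − 35.3) / [(35.3 + 40)/2] = 4.7/37.65 = 0.124833…
Arc Ed = %ΔQ / %ΔP = (-36.6/182.8) / (4.7/37.65) = -1.60388…

-1.604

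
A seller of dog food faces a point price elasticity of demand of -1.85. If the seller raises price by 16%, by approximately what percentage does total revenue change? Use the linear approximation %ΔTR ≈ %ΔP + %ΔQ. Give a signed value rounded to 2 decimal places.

-13.60%

%ΔQ ≈ Ed × %ΔP = (-1.85) × (+16%) = -29.6000%
%ΔTR ≈ %ΔP + %ΔQ = (+16%) + (-29.6000%) = -13.6000%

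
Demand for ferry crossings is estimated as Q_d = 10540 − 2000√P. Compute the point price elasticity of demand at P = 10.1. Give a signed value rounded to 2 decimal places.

-0.76

dQ_d/dP = −2000/(2√P) = -314.658. At P = 10.1, Q_d = 4183.9.
Ed = (dQ_d/dP)·(P/Q_d) = (-314.658) × (10.1/4183.9) = -0.7595…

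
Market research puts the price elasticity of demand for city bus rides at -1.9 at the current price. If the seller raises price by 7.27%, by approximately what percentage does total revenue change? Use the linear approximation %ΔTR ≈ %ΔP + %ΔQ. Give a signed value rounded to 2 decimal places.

-6.54%

%ΔQ ≈ Ed × %ΔP = (-1.9) × (+7.27%) = -13.8130%
%ΔTR ≈ %ΔP + %ΔQ = (+7.27%) + (-13.8130%) = -6.5430%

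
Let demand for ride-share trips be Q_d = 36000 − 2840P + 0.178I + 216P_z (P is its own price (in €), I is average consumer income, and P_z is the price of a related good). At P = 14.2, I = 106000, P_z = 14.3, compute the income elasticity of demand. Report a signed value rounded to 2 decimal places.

1.07

At the given values, Q_d = 36000 − 2840(14.2) + 0.178(106000) + 216(14.3) = 17628.8.
∂Q_d/∂I = 0.178.
E = (0.178) × (106000/17628.8) = 1.0702…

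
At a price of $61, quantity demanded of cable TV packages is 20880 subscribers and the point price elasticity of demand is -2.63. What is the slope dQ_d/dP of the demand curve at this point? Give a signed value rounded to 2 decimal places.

-900.24

Ed = (dQ_d/dP)·(P/Q_d) ⇒ dQ_d/dP = Ed·Q_d/P = (-2.63)·20880/61 = -900.2360…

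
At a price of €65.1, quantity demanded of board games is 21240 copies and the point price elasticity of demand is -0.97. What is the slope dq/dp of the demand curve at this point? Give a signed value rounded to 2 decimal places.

Ed = (dq/dp)·(p/q) ⇒ dq/dp = Ed·q/p = (-0.97)·21240/65.1 = -316.4792…

-316.48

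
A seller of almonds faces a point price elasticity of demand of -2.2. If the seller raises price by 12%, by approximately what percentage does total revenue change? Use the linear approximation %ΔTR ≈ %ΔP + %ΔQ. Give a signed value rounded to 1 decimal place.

-14.4%

%ΔQ ≈ Ed × %ΔP = (-2.2) × (+12%) = -26.4000%
%ΔTR ≈ %ΔP + %ΔQ = (+12%) + (-26.4000%) = -14.4000%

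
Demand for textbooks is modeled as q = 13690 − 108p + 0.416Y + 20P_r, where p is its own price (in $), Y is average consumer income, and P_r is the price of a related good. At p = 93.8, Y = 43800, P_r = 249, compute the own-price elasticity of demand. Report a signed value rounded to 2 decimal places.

At the given values, q = 13690 − 108(93.8) + 0.416(43800) + 20(249) = 26760.4.
∂q/∂p = −108.
E = (-108) × (93.8/26760.4) = -0.3785…

-0.38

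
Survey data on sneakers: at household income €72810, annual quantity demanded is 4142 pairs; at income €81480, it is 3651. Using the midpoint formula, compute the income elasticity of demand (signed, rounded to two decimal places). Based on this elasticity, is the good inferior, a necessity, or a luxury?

-1.12; inferior

%ΔQ = (3651 − 4142)/[( 4142 + 3651)/2] = -491/3896.5 = -0.126010…
%ΔIncome = (81480 − 72810)/[( 72810 + 81480)/2] = 8670/77145 = 0.112385…
E_income = (-491/3896.5) / (8670/77145) = -1.1212…
E_income < 0 ⇒ inferior good.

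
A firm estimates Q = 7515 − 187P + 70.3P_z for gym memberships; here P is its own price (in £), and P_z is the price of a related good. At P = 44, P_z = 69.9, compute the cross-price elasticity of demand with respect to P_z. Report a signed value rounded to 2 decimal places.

1.17

At the given values, Q = 7515 − 187(44) + 70.3(69.9) = 4200.97.
∂Q/∂P_z = 70.3.
E = (70.3) × (69.9/4200.97) = 1.1697…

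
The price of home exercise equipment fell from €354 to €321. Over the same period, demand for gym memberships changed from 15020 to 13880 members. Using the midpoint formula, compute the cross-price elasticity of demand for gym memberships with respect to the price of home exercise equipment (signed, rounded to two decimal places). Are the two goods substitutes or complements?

%ΔQ_{gym memberships} = (13880 − 15020)/avg = -1140/14450 = -0.078892…
%ΔP_{home exercise equipment} = (321 − 354)/avg = -33/337.5 = -0.097777…
E_cross = (-1140/14450) / (-33/337.5) = 0.8068…
E_cross > 0 ⇒ the goods are substitutes.

0.81; substitutes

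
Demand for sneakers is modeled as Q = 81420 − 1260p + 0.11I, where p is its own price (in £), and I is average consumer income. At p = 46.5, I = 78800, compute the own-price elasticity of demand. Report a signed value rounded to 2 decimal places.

-1.86

At the given values, Q = 81420 − 1260(46.5) + 0.11(78800) = 31498.
∂Q/∂p = −1260.
E = (-1260) × (46.5/31498) = -1.8601…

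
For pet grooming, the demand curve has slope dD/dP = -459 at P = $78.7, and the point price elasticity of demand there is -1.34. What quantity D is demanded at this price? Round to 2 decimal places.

Ed = (dD/dP)·(P/D) ⇒ D = (dD/dP)·P/Ed = (-459)·78.7/(-1.34) = 26957.6865…

26957.69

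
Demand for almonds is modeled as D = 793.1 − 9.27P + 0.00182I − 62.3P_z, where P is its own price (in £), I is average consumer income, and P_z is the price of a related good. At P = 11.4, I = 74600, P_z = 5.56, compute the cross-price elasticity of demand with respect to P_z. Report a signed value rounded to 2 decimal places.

-0.73

At the given values, D = 793.1 − 9.27(11.4) + 0.00182(74600) − 62.3(5.56) = 476.806.
∂D/∂P_z = -62.3.
E = (-62.3) × (5.56/476.806) = -0.7264…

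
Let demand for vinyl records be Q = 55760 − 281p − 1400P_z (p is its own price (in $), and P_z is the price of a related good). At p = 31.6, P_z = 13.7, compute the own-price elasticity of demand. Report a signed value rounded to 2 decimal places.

At the given values, Q = 55760 − 281(31.6) − 1400(13.7) = 27700.4.
∂Q/∂p = −281.
E = (-281) × (31.6/27700.4) = -0.3205…

-0.32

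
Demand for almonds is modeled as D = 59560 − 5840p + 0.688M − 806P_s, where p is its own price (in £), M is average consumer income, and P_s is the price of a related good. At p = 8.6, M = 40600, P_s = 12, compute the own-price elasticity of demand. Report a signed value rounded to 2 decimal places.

-1.82

At the given values, D = 59560 − 5840(8.6) + 0.688(40600) − 806(12) = 27596.8.
∂D/∂p = −5840.
E = (-5840) × (8.6/27596.8) = -1.8199…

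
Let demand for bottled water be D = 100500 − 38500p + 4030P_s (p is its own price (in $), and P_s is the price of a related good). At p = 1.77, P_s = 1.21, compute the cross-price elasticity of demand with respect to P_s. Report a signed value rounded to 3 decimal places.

0.131

At the given values, D = 100500 − 38500(1.77) + 4030(1.21) = 37231.3.
∂D/∂P_s = 4030.
E = (4030) × (1.21/37231.3) = 0.13097…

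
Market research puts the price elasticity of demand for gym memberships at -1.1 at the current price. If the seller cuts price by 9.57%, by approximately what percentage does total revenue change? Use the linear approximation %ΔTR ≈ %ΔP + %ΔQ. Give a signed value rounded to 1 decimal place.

+1.0%

%ΔQ ≈ Ed × %ΔP = (-1.1) × (-9.57%) = +10.5270%
%ΔTR ≈ %ΔP + %ΔQ = (-9.57%) + (+10.5270%) = +0.9570%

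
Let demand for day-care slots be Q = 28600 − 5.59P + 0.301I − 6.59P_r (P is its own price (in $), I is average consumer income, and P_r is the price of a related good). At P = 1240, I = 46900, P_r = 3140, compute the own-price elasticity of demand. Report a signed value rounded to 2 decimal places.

At the given values, Q = 28600 − 5.59(1240) + 0.301(46900) − 6.59(3140) = 15092.7.
∂Q/∂P = −5.59.
E = (-5.59) × (1240/15092.7) = -0.4592…

-0.46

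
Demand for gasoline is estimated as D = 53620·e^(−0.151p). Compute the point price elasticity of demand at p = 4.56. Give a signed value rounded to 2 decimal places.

-0.69

dD/dp = −0.151·D = -4066.92. At p = 4.56, D = 26933.3.
Ed = (dD/dp)·(p/D) = (-4066.92) × (4.56/26933.3) = -0.6885…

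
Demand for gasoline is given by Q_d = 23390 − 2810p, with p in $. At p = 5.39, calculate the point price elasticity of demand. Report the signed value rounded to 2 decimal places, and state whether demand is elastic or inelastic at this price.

-1.84; elastic

dQ_d/dp = −2810. At p = 5.39, Q_d = 23390 − 2810(5.39) = 8244.1.
Ed = (dQ_d/dp)·(p/Q_d) = −2810 × (5.39/8244.1) = -1.8371…
|Ed| = 1.84 > 1, so demand is elastic.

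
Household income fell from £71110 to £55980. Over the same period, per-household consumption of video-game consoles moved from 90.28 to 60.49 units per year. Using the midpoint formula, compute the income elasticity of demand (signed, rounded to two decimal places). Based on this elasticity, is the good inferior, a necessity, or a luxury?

%ΔQ = (60.49 − 90.28)/[( 90.28 + 60.49)/2] = -29.79/75.385 = -0.395171…
%ΔIncome = (55980 − 71110)/[( 71110 + 55980)/2] = -15130/63545 = -0.238098…
E_income = (-29.79/75.385) / (-15130/63545) = 1.6596…
E_income > 1 ⇒ normal good, luxury.

1.66; luxury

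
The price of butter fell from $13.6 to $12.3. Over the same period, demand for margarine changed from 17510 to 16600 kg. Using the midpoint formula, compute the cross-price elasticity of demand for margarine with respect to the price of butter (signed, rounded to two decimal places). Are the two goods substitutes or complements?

%ΔQ_{margarine} = (16600 − 17510)/avg = -910/17055 = -0.053356…
%ΔP_{butter} = (12.3 − 13.6)/avg = -1.3/12.95 = -0.100386…
E_cross = (-910/17055) / (-1.3/12.95) = 0.5315…
E_cross > 0 ⇒ the goods are substitutes.

0.53; substitutes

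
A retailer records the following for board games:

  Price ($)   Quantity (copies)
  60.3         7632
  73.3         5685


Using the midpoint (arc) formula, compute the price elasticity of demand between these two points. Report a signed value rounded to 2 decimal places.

%ΔQ = (5685 − 7632) / [(7632 + 5685)/2] = -1947/6658.5 = -0.292408…
%ΔP = (73.3 − 60.3) / [(60.3 + 73.3)/2] = 13/66.8 = 0.194610…
Arc Ed = %ΔQ / %ΔP = (-1947/6658.5) / (13/66.8) = -1.5025…

-1.50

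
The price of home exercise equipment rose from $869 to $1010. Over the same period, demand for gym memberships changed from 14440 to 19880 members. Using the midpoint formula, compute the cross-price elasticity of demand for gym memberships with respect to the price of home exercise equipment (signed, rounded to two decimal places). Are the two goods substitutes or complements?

%ΔQ_{gym memberships} = (19880 − 14440)/avg = 5440/17160 = 0.317016…
%ΔP_{home exercise equipment} = (1010 − 869)/avg = 141/939.5 = 0.150079…
E_cross = (5440/17160) / (141/939.5) = 2.1123…
E_cross > 0 ⇒ the goods are substitutes.

2.11; substitutes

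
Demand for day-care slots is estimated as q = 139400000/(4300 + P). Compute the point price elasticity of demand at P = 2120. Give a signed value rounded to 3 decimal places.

-0.330

dq/dP = −139400000/(4300 + P)² = -3.38215. At P = 2120, q = 21713.4.
Ed = (dq/dP)·(P/q) = (-3.38215) × (2120/21713.4) = -0.33021…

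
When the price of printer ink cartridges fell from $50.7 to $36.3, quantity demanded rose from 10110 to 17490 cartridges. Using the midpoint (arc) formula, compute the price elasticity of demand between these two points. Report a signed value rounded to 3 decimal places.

-1.615

%ΔQ = (17490 − 10110) / [(10110 + 17490)/2] = 7380/13800 = 0.534782…
%ΔP = (36.3 − 50.7) / [(50.7 + 36.3)/2] = -14.4/43.5 = -0.331034…
Arc Ed = %ΔQ / %ΔP = (7380/13800) / (-14.4/43.5) = -1.61548…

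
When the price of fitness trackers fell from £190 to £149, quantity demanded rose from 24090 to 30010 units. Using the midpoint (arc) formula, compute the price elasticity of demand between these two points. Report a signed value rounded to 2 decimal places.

-0.90

%ΔQ = (30010 − 24090) / [(24090 + 30010)/2] = 5920/27050 = 0.218853…
%ΔP = (149 − 190) / [(190 + 149)/2] = -41/169.5 = -0.241887…
Arc Ed = %ΔQ / %ΔP = (5920/27050) / (-41/169.5) = -0.9047…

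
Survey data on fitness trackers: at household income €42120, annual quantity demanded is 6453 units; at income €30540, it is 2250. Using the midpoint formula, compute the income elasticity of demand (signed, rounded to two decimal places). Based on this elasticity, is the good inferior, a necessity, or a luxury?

3.03; luxury

%ΔQ = (2250 − 6453)/[( 6453 + 2250)/2] = -4203/4351.5 = -0.965873…
%ΔIncome = (30540 − 42120)/[( 42120 + 30540)/2] = -11580/36330 = -0.318744…
E_income = (-4203/4351.5) / (-11580/36330) = 3.0302…
E_income > 1 ⇒ normal good, luxury.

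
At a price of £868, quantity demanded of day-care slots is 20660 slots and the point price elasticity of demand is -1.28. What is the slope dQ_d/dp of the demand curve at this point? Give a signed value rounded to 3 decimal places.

-30.466

Ed = (dQ_d/dp)·(p/Q_d) ⇒ dQ_d/dp = Ed·Q_d/p = (-1.28)·20660/868 = -30.46635…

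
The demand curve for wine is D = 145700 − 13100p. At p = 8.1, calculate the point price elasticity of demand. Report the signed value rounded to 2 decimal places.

dD/dp = −13100. At p = 8.1, D = 145700 − 13100(8.1) = 39590.
Ed = (dD/dp)·(p/D) = −13100 × (8.1/39590) = -2.6802…

-2.68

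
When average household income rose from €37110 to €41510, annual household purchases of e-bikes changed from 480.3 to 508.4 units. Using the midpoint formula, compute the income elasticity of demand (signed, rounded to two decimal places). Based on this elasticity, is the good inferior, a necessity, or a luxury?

0.51; necessity

%ΔQ = (508.4 − 480.3)/[( 480.3 + 508.4)/2] = 28.1/494.35 = 0.056842…
%ΔIncome = (41510 − 37110)/[( 37110 + 41510)/2] = 4400/39310 = 0.111930…
E_income = (28.1/494.35) / (4400/39310) = 0.5078…
0 < E_income < 1 ⇒ normal good, necessity.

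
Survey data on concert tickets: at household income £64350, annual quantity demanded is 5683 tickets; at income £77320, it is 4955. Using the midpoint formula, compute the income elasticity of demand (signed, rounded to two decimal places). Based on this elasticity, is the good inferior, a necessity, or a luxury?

%ΔQ = (4955 − 5683)/[( 5683 + 4955)/2] = -728/5319 = -0.136867…
%ΔIncome = (77320 − 64350)/[( 64350 + 77320)/2] = 12970/70835 = 0.183101…
E_income = (-728/5319) / (12970/70835) = -0.7474…
E_income < 0 ⇒ inferior good.

-0.75; inferior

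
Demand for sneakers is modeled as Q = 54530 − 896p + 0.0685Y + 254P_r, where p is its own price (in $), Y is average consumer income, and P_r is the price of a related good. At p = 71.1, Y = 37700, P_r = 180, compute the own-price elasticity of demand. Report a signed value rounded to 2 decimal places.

At the given values, Q = 54530 − 896(71.1) + 0.0685(37700) + 254(180) = 39126.85.
∂Q/∂p = −896.
E = (-896) × (71.1/39126.85) = -1.6281…

-1.63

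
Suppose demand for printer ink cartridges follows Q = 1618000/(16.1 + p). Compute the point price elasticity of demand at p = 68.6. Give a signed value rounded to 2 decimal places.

-0.81

dQ/dp = −1618000/(16.1 + p)² = -225.534. At p = 68.6, Q = 19102.7.
Ed = (dQ/dp)·(p/Q) = (-225.534) × (68.6/19102.7) = -0.8099…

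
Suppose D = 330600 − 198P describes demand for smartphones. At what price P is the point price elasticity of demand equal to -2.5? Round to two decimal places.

Ed = −198P/(330600 − 198P). Set this equal to -2.5:
198P = 2.5·(330600 − 198P) ⇒ 198P(1 + 2.5) = 2.5·330600
P = 2.5·330600 / (198·3.5) = 1192.6406…

1192.64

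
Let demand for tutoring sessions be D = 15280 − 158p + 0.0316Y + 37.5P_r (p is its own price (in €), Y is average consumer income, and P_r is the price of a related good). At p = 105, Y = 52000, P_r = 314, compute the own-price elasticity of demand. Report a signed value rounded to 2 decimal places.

-1.37

At the given values, D = 15280 − 158(105) + 0.0316(52000) + 37.5(314) = 12108.2.
∂D/∂p = −158.
E = (-158) × (105/12108.2) = -1.3701…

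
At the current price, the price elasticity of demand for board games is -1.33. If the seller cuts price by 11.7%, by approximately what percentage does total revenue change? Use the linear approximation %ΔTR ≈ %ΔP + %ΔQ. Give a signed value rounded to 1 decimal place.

%ΔQ ≈ Ed × %ΔP = (-1.33) × (-11.7%) = +15.5610%
%ΔTR ≈ %ΔP + %ΔQ = (-11.7%) + (+15.5610%) = +3.8610%

+3.9%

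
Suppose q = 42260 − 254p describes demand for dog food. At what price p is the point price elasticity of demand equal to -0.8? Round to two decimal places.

Ed = −254p/(42260 − 254p). Set this equal to -0.8:
254p = 0.8·(42260 − 254p) ⇒ 254p(1 + 0.8) = 0.8·42260
p = 0.8·42260 / (254·1.8) = 73.9457…

73.95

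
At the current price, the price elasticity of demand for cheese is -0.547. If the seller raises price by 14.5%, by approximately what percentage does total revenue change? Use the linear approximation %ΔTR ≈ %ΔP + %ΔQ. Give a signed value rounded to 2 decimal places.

+6.57%

%ΔQ ≈ Ed × %ΔP = (-0.547) × (+14.5%) = -7.9315%
%ΔTR ≈ %ΔP + %ΔQ = (+14.5%) + (-7.9315%) = +6.5685%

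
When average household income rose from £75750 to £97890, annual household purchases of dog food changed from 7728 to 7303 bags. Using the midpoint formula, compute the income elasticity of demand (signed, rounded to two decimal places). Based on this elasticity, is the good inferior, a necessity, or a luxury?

%ΔQ = (7303 − 7728)/[( 7728 + 7303)/2] = -425/7515.5 = -0.056549…
%ΔIncome = (97890 − 75750)/[( 75750 + 97890)/2] = 22140/86820 = 0.255010…
E_income = (-425/7515.5) / (22140/86820) = -0.2217…
E_income < 0 ⇒ inferior good.

-0.22; inferior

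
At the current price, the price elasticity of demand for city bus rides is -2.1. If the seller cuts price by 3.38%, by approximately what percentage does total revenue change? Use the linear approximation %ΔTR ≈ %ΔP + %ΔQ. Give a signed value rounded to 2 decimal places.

+3.72%

%ΔQ ≈ Ed × %ΔP = (-2.1) × (-3.38%) = +7.0980%
%ΔTR ≈ %ΔP + %ΔQ = (-3.38%) + (+7.0980%) = +3.7180%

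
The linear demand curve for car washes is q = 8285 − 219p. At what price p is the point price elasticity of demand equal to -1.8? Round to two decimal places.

Ed = −219p/(8285 − 219p). Set this equal to -1.8:
219p = 1.8·(8285 − 219p) ⇒ 219p(1 + 1.8) = 1.8·8285
p = 1.8·8285 / (219·2.8) = 24.3199…

24.32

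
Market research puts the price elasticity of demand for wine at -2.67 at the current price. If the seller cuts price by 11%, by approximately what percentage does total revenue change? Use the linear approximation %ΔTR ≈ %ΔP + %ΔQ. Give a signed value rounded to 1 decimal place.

%ΔQ ≈ Ed × %ΔP = (-2.67) × (-11%) = +29.3700%
%ΔTR ≈ %ΔP + %ΔQ = (-11%) + (+29.3700%) = +18.3700%

+18.4%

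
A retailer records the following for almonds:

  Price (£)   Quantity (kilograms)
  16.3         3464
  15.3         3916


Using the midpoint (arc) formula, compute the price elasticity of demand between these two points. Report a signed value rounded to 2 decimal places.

-1.94

%ΔQ = (3916 − 3464) / [(3464 + 3916)/2] = 452/3690 = 0.122493…
%ΔP = (15.3 − 16.3) / [(16.3 + 15.3)/2] = -1/15.8 = -0.063291…
Arc Ed = %ΔQ / %ΔP = (452/3690) / (-1/15.8) = -1.9353…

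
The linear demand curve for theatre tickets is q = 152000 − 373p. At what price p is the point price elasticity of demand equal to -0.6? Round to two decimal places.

Ed = −373p/(152000 − 373p). Set this equal to -0.6:
373p = 0.6·(152000 − 373p) ⇒ 373p(1 + 0.6) = 0.6·152000
p = 0.6·152000 / (373·1.6) = 152.8150…

152.82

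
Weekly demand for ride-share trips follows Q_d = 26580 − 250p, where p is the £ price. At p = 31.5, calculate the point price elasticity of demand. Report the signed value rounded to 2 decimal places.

dQ_d/dp = −250. At p = 31.5, Q_d = 26580 − 250(31.5) = 18705.
Ed = (dQ_d/dp)·(p/Q_d) = −250 × (31.5/18705) = -0.4210…

-0.42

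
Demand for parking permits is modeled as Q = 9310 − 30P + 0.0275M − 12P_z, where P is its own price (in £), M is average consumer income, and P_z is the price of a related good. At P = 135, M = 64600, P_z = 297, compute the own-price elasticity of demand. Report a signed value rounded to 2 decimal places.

At the given values, Q = 9310 − 30(135) + 0.0275(64600) − 12(297) = 3472.5.
∂Q/∂P = −30.
E = (-30) × (135/3472.5) = -1.1663…

-1.17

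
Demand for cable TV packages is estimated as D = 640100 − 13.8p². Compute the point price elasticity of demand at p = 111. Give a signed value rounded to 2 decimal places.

-0.72

dD/dp = −2·13.8·p = -3063.6. At p = 111, D = 470070.2.
Ed = (dD/dp)·(p/D) = (-3063.6) × (111/470070.2) = -0.7234…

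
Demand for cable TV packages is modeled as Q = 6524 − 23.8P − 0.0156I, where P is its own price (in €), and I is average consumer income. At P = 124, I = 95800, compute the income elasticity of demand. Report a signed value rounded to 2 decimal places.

-0.72

At the given values, Q = 6524 − 23.8(124) − 0.0156(95800) = 2078.32.
∂Q/∂I = -0.0156.
E = (-0.0156) × (95800/2078.32) = -0.7190…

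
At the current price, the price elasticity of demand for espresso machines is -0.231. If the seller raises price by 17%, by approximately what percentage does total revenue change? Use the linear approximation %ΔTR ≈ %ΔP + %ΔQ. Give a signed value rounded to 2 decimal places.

%ΔQ ≈ Ed × %ΔP = (-0.231) × (+17%) = -3.9270%
%ΔTR ≈ %ΔP + %ΔQ = (+17%) + (-3.9270%) = +13.0730%

+13.07%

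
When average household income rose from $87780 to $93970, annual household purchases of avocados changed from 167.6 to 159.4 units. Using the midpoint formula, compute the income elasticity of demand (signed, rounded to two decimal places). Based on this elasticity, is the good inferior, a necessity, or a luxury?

-0.74; inferior

%ΔQ = (159.4 − 167.6)/[( 167.6 + 159.4)/2] = -8.2/163.5 = -0.050152…
%ΔIncome = (93970 − 87780)/[( 87780 + 93970)/2] = 6190/90875 = 0.068115…
E_income = (-8.2/163.5) / (6190/90875) = -0.7362…
E_income < 0 ⇒ inferior good.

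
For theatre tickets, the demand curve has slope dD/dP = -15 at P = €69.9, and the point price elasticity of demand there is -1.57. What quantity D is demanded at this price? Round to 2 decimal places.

Ed = (dD/dP)·(P/D) ⇒ D = (dD/dP)·P/Ed = (-15)·69.9/(-1.57) = 667.8343…

667.83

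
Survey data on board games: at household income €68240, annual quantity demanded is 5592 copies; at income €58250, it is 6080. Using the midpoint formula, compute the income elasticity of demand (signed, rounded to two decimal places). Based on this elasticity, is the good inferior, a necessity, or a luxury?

%ΔQ = (6080 − 5592)/[( 5592 + 6080)/2] = 488/5836 = 0.083618…
%ΔIncome = (58250 − 68240)/[( 68240 + 58250)/2] = -9990/63245 = -0.157957…
E_income = (488/5836) / (-9990/63245) = -0.5293…
E_income < 0 ⇒ inferior good.

-0.53; inferior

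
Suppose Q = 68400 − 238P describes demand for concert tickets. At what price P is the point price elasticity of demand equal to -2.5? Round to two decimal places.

Ed = −238P/(68400 − 238P). Set this equal to -2.5:
238P = 2.5·(68400 − 238P) ⇒ 238P(1 + 2.5) = 2.5·68400
P = 2.5·68400 / (238·3.5) = 205.2821…

205.28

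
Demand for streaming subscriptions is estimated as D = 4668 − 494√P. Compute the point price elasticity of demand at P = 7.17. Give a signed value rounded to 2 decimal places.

dD/dP = −494/(2√P) = -92.2438. At P = 7.17, D = 3345.22.
Ed = (dD/dP)·(P/D) = (-92.2438) × (7.17/3345.22) = -0.1977…

-0.20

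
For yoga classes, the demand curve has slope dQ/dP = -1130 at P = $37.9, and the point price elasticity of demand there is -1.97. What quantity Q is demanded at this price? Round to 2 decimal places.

Ed = (dQ/dP)·(P/Q) ⇒ Q = (dQ/dP)·P/Ed = (-1130)·37.9/(-1.97) = 21739.5939…

21739.59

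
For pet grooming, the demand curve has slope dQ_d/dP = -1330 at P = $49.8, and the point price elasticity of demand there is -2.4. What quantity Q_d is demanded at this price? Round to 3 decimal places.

27597.500

Ed = (dQ_d/dP)·(P/Q_d) ⇒ Q_d = (dQ_d/dP)·P/Ed = (-1330)·49.8/(-2.4) = 27597.5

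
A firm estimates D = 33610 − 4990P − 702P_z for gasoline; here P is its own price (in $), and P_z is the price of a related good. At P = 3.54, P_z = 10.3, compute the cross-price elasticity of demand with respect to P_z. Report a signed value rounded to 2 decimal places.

At the given values, D = 33610 − 4990(3.54) − 702(10.3) = 8714.8.
∂D/∂P_z = -702.
E = (-702) × (10.3/8714.8) = -0.8296…

-0.83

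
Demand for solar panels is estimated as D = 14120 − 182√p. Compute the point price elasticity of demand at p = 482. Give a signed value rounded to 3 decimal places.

dD/dp = −182/(2√p) = -4.14494. At p = 482, D = 10124.3.
Ed = (dD/dp)·(p/D) = (-4.14494) × (482/10124.3) = -0.19733…

-0.197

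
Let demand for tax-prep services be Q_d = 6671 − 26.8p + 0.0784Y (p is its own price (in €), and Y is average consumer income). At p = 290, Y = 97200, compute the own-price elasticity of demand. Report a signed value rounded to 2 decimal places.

At the given values, Q_d = 6671 − 26.8(290) + 0.0784(97200) = 6519.48.
∂Q_d/∂p = −26.8.
E = (-26.8) × (290/6519.48) = -1.1921…

-1.19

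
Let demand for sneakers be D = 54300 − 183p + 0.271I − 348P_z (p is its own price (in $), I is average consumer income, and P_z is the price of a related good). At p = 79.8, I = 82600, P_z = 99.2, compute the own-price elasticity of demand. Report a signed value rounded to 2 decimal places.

-0.53

At the given values, D = 54300 − 183(79.8) + 0.271(82600) − 348(99.2) = 27559.6.
∂D/∂p = −183.
E = (-183) × (79.8/27559.6) = -0.5298…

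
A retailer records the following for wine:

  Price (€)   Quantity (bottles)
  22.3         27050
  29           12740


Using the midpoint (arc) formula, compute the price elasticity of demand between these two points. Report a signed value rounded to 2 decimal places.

%ΔQ = (12740 − 27050) / [(27050 + 12740)/2] = -14310/19895 = -0.719276…
%ΔP = (29 − 22.3) / [(22.3 + 29)/2] = 6.7/25.65 = 0.261208…
Arc Ed = %ΔQ / %ΔP = (-14310/19895) / (6.7/25.65) = -2.7536…

-2.75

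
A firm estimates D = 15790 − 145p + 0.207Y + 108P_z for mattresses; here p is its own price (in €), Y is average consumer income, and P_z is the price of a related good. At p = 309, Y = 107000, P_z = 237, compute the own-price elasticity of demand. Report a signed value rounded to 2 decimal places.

At the given values, D = 15790 − 145(309) + 0.207(107000) + 108(237) = 18730.
∂D/∂p = −145.
E = (-145) × (309/18730) = -2.3921…

-2.39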